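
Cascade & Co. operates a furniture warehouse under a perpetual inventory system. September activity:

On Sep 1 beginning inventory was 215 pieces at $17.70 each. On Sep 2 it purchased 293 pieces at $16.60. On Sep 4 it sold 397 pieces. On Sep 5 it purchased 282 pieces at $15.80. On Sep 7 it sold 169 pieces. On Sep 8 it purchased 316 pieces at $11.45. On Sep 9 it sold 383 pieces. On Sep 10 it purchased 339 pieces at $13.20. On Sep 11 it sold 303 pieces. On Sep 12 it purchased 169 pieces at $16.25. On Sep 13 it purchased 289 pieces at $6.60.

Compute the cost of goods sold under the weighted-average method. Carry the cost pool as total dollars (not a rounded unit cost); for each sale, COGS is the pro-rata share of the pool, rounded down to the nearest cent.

After Sep 1: 215 on hand, pool $3,805.50 (≈ $17.7000 each)
After Sep 2: 508 on hand, pool $8,669.30 (≈ $17.0656 each)
Sep 4, sell 397: 397/508 × $8,669.30 → $6,775.02
After Sep 5: 393 on hand, pool $6,349.88 (≈ $16.1575 each)
Sep 7, sell 169: 169/393 × $6,349.88 → $2,730.60
After Sep 8: 540 on hand, pool $7,237.48 (≈ $13.4027 each)
Sep 9, sell 383: 383/540 × $7,237.48 → $5,133.24
After Sep 10: 496 on hand, pool $6,579.04 (≈ $13.2642 each)
Sep 11, sell 303: 303/496 × $6,579.04 → $4,019.05
After Sep 12: 362 on hand, pool $5,306.24 (≈ $14.6581 each)
After Sep 13: 651 on hand, pool $7,213.64 (≈ $11.0809 each)
Total COGS = $6,775.02 + $2,730.60 + $5,133.24 + $4,019.05 = $18,657.91
Ending inventory (cost pool remaining) = $7,213.64
Check: goods available $25,871.55 = COGS $18,657.91 + ending $7,213.64

COGS = $18,657.91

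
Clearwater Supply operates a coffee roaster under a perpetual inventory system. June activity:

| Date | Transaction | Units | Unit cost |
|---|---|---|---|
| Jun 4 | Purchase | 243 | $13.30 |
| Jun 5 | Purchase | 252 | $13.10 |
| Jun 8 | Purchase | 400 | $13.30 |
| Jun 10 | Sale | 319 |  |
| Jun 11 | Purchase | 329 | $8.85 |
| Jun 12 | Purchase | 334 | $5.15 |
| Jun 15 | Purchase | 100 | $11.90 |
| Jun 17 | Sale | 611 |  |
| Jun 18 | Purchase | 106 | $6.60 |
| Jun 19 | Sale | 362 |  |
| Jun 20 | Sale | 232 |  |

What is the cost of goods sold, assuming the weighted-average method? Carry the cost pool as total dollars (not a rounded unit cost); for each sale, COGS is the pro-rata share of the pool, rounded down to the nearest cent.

After Jun 4: 243 on hand, pool $3,231.90 (≈ $13.3000 each)
After Jun 5: 495 on hand, pool $6,533.10 (≈ $13.1982 each)
After Jun 8: 895 on hand, pool $11,853.10 (≈ $13.2437 each)
Jun 10, sell 319: 319/895 × $11,853.10 → $4,224.73
After Jun 11: 905 on hand, pool $10,540.02 (≈ $11.6464 each)
After Jun 12: 1239 on hand, pool $12,260.12 (≈ $9.8952 each)
After Jun 15: 1339 on hand, pool $13,450.12 (≈ $10.0449 each)
Jun 17, sell 611: 611/1339 × $13,450.12 → $6,137.43
After Jun 18: 834 on hand, pool $8,012.29 (≈ $9.6071 each)
Jun 19, sell 362: 362/834 × $8,012.29 → $3,477.75
Jun 20, sell 232: 232/472 × $4,534.54 → $2,228.84
Total COGS = $4,224.73 + $6,137.43 + $3,477.75 + $2,228.84 = $16,068.75
Ending inventory (cost pool remaining) = $2,305.70
Check: goods available $18,374.45 = COGS $16,068.75 + ending $2,305.70

COGS = $16,068.75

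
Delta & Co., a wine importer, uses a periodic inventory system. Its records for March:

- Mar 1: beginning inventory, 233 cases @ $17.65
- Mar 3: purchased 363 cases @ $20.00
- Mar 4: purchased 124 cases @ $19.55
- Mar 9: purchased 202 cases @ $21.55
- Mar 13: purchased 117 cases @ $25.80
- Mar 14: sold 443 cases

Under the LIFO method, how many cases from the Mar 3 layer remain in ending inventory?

363

Mar 14, 443 sold [LIFO — newest first]: 117 @ $25.80 + 202 @ $21.55 + 124 @ $19.55 = $9,795.90
Ending inventory: 233 @ $17.65 + 363 @ $20.00 = $11,372.45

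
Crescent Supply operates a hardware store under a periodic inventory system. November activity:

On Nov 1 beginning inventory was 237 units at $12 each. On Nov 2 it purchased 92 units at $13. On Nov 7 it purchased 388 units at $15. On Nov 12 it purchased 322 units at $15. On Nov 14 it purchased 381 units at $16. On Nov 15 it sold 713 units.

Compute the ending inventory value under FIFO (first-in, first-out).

Ending inventory = $10,986

Nov 15, 713 sold [FIFO — oldest first]: 237 @ $12 + 92 @ $13 + 384 @ $15 = $9,800
Ending inventory: 4 @ $15 + 322 @ $15 + 381 @ $16 = $10,986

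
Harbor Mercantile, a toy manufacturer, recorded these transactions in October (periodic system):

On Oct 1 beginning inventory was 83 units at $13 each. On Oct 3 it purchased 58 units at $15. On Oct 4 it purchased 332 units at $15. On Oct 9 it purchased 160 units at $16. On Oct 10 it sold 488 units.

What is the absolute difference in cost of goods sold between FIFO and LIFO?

$311

FIFO COGS: 83 @ $13 + 58 @ $15 + 332 @ $15 + 15 @ $16 = $7,169
LIFO COGS: 160 @ $16 + 328 @ $15 = $7,480
Difference = |$7,169 − $7,480| = $311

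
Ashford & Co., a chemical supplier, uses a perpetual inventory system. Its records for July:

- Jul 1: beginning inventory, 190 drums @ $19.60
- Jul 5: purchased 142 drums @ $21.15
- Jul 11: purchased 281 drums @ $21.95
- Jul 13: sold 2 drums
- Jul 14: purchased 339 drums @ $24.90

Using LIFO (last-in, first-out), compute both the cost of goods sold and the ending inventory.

Jul 13, 2 sold [LIFO — newest first]: 2 @ $21.95 = $43.90
Ending inventory: 190 @ $19.60 + 142 @ $21.15 + 279 @ $21.95 + 339 @ $24.90 = $21,292.45
Check: goods available $21,336.35 = COGS $43.90 + ending $21,292.45

COGS = $43.90; ending inventory = $21,292.45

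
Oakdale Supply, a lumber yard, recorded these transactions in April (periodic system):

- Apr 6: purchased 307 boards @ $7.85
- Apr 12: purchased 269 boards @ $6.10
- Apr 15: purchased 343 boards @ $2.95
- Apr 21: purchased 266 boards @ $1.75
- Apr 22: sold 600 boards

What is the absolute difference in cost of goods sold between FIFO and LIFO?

$2,670.85

FIFO COGS: 307 @ $7.85 + 269 @ $6.10 + 24 @ $2.95 = $4,121.65
LIFO COGS: 266 @ $1.75 + 334 @ $2.95 = $1,450.80
Difference = |$4,121.65 − $1,450.80| = $2,670.85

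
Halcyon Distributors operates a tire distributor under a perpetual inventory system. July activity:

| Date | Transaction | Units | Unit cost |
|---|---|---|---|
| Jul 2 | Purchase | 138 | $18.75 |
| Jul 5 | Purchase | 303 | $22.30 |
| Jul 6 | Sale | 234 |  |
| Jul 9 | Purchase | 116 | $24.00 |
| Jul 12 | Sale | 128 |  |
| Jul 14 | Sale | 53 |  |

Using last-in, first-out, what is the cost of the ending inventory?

Jul 6, 234 sold [LIFO — newest first]: 234 @ $22.30 = $5,218.20
Jul 12, 128 sold [LIFO — newest first]: 116 @ $24.00 + 12 @ $22.30 = $3,051.60
Jul 14, 53 sold [LIFO — newest first]: 53 @ $22.30 = $1,181.90
Total COGS = $5,218.20 + $3,051.60 + $1,181.90 = $9,451.70
Ending inventory: 138 @ $18.75 + 4 @ $22.30 = $2,676.70

Ending inventory = $2,676.70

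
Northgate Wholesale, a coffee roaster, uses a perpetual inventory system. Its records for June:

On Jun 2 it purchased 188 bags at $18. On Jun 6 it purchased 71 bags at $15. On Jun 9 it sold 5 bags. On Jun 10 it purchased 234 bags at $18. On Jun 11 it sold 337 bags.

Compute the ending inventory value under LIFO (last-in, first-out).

Ending inventory = $2,718

Jun 9, 5 sold [LIFO — newest first]: 5 @ $15 = $75
Jun 11, 337 sold [LIFO — newest first]: 234 @ $18 + 66 @ $15 + 37 @ $18 = $5,868
Total COGS = $75 + $5,868 = $5,943
Ending inventory: 151 @ $18 = $2,718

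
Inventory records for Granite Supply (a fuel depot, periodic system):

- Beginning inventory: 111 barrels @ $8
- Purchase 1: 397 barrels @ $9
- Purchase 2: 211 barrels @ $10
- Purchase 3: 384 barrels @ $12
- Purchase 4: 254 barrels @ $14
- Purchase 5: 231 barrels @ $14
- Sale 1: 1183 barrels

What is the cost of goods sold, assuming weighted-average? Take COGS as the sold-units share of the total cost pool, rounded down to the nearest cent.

Sale 1, sell 1183: 1183/1588 × $17,969.00 → $13,386.22
Ending inventory (cost pool remaining) = $4,582.78

COGS = $13,386.22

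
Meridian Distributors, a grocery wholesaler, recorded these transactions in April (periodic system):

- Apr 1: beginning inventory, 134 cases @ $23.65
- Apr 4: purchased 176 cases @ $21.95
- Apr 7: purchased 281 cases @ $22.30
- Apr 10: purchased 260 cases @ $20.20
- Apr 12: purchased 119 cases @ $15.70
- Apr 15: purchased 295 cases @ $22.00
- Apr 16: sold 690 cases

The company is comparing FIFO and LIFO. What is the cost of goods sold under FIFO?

FIFO COGS: 134 @ $23.65 + 176 @ $21.95 + 281 @ $22.30 + 99 @ $20.20 = $15,298.40
LIFO COGS: 295 @ $22.00 + 119 @ $15.70 + 260 @ $20.20 + 16 @ $22.30 = $13,967.10

COGS = $15,298.40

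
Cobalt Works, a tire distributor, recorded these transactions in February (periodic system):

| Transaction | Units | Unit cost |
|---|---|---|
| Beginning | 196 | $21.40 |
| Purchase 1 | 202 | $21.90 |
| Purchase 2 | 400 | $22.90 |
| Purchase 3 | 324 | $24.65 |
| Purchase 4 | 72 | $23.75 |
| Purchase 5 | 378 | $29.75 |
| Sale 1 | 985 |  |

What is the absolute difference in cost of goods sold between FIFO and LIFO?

$3,386.25

FIFO COGS: 196 @ $21.40 + 202 @ $21.90 + 400 @ $22.90 + 187 @ $24.65 = $22,387.75
LIFO COGS: 378 @ $29.75 + 72 @ $23.75 + 324 @ $24.65 + 211 @ $22.90 = $25,774.00
Difference = |$22,387.75 − $25,774.00| = $3,386.25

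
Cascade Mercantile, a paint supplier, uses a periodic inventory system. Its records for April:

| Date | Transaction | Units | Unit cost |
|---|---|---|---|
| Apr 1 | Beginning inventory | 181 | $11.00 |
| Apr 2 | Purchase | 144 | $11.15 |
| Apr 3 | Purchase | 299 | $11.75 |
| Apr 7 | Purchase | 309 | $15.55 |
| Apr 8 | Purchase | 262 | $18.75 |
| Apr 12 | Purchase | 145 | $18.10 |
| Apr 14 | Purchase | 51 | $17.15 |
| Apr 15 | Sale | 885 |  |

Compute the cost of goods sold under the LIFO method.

COGS = $14,603.10

Apr 15, 885 sold [LIFO — newest first]: 51 @ $17.15 + 145 @ $18.10 + 262 @ $18.75 + 309 @ $15.55 + 118 @ $11.75 = $14,603.10
Ending inventory: 181 @ $11.00 + 144 @ $11.15 + 181 @ $11.75 = $5,723.35
Check: goods available $20,326.45 = COGS $14,603.10 + ending $5,723.35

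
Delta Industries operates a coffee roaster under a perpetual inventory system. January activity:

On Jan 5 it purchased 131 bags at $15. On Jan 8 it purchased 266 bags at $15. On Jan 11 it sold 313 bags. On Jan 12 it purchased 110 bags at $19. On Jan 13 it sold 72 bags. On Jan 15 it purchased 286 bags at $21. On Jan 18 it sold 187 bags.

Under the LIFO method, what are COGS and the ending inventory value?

Jan 11, 313 sold [LIFO — newest first]: 266 @ $15 + 47 @ $15 = $4,695
Jan 13, 72 sold [LIFO — newest first]: 72 @ $19 = $1,368
Jan 18, 187 sold [LIFO — newest first]: 187 @ $21 = $3,927
Total COGS = $4,695 + $1,368 + $3,927 = $9,990
Ending inventory: 84 @ $15 + 38 @ $19 + 99 @ $21 = $4,061

COGS = $9,990; ending inventory = $4,061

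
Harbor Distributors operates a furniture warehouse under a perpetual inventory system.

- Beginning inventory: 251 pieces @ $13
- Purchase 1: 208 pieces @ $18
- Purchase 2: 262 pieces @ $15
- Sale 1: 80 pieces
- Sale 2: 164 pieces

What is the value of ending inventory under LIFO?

Ending inventory = $7,277

Sale 1 (80) [LIFO — newest first]: 80 @ $15 = $1,200
Sale 2 (164) [LIFO — newest first]: 164 @ $15 = $2,460
Total COGS = $1,200 + $2,460 = $3,660
Ending inventory: 251 @ $13 + 208 @ $18 + 18 @ $15 = $7,277
Check: goods available $10,937 = COGS $3,660 + ending $7,277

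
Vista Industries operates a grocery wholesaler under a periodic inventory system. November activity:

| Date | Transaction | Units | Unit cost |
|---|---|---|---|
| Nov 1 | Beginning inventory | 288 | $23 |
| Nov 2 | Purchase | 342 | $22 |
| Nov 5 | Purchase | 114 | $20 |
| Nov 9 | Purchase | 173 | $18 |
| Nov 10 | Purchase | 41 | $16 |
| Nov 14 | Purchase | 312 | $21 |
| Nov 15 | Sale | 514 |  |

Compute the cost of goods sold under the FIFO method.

COGS = $11,596

Nov 15, 514 sold [FIFO — oldest first]: 288 @ $23 + 226 @ $22 = $11,596
Ending inventory: 116 @ $22 + 114 @ $20 + 173 @ $18 + 41 @ $16 + 312 @ $21 = $15,154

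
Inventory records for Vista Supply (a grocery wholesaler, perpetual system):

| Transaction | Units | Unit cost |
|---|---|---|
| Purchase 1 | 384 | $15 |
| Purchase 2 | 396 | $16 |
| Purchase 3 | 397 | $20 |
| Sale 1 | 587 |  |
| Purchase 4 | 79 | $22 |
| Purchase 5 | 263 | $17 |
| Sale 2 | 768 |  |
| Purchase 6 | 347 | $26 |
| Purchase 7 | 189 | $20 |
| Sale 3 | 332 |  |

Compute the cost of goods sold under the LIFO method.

Sale 1 (587) [LIFO — newest first]: 397 @ $20 + 190 @ $16 = $10,980
Sale 2 (768) [LIFO — newest first]: 263 @ $17 + 79 @ $22 + 206 @ $16 + 220 @ $15 = $12,805
Sale 3 (332) [LIFO — newest first]: 189 @ $20 + 143 @ $26 = $7,498
Total COGS = $10,980 + $12,805 + $7,498 = $31,283
Ending inventory: 164 @ $15 + 204 @ $26 = $7,764

COGS = $31,283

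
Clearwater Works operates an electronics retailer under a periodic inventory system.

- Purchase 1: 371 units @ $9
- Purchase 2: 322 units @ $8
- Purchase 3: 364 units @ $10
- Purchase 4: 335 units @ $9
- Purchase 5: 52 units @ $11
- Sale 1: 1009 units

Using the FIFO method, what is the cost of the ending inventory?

Ending inventory = $4,067

Sale 1 (1009) [FIFO — oldest first]: 371 @ $9 + 322 @ $8 + 316 @ $10 = $9,075
Ending inventory: 48 @ $10 + 335 @ $9 + 52 @ $11 = $4,067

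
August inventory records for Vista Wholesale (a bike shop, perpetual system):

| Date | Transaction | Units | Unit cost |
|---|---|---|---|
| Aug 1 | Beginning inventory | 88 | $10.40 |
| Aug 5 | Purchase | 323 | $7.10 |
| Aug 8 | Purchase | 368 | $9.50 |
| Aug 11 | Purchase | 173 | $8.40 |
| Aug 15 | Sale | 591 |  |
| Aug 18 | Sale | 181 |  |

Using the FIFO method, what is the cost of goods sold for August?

Aug 15, 591 sold [FIFO — oldest first]: 88 @ $10.40 + 323 @ $7.10 + 180 @ $9.50 = $4,918.50
Aug 18, 181 sold [FIFO — oldest first]: 181 @ $9.50 = $1,719.50
Total COGS = $4,918.50 + $1,719.50 = $6,638.00
Ending inventory: 7 @ $9.50 + 173 @ $8.40 = $1,519.70

COGS = $6,638.00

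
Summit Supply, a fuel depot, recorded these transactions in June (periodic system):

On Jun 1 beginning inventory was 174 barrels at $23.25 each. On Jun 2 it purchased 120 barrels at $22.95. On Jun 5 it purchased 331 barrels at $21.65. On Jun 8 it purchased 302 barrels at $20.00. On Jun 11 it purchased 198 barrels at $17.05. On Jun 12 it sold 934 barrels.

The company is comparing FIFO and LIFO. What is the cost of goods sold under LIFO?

COGS = $18,945.90

FIFO COGS: 174 @ $23.25 + 120 @ $22.95 + 331 @ $21.65 + 302 @ $20.00 + 7 @ $17.05 = $20,125.00
LIFO COGS: 198 @ $17.05 + 302 @ $20.00 + 331 @ $21.65 + 103 @ $22.95 = $18,945.90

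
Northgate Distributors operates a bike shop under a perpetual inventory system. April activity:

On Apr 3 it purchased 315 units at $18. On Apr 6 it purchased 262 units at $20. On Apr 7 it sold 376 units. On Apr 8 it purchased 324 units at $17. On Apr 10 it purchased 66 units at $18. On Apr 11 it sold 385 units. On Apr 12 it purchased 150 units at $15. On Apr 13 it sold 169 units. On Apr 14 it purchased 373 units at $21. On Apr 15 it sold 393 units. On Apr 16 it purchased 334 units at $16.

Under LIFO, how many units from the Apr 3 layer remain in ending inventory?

Apr 7, 376 sold [LIFO — newest first]: 262 @ $20 + 114 @ $18 = $7,292
Apr 11, 385 sold [LIFO — newest first]: 66 @ $18 + 319 @ $17 = $6,611
Apr 13, 169 sold [LIFO — newest first]: 150 @ $15 + 5 @ $17 + 14 @ $18 = $2,587
Apr 15, 393 sold [LIFO — newest first]: 373 @ $21 + 20 @ $18 = $8,193
Total COGS = $7,292 + $6,611 + $2,587 + $8,193 = $24,683
Ending inventory: 167 @ $18 + 334 @ $16 = $8,350

167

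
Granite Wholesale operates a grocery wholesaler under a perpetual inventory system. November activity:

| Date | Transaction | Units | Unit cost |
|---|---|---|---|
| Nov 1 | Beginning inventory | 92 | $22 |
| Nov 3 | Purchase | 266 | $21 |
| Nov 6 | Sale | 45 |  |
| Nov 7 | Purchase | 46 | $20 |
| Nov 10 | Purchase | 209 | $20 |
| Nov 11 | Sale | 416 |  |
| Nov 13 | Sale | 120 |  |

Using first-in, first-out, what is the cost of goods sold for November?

Nov 6, 45 sold [FIFO — oldest first]: 45 @ $22 = $990
Nov 11, 416 sold [FIFO — oldest first]: 47 @ $22 + 266 @ $21 + 46 @ $20 + 57 @ $20 = $8,680
Nov 13, 120 sold [FIFO — oldest first]: 120 @ $20 = $2,400
Total COGS = $990 + $8,680 + $2,400 = $12,070
Ending inventory: 32 @ $20 = $640

COGS = $12,070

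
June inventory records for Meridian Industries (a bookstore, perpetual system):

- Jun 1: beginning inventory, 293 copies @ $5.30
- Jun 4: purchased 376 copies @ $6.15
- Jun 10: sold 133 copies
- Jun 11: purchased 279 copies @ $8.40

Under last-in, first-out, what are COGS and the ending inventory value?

Jun 10, 133 sold [LIFO — newest first]: 133 @ $6.15 = $817.95
Ending inventory: 293 @ $5.30 + 243 @ $6.15 + 279 @ $8.40 = $5,390.95
Check: goods available $6,208.90 = COGS $817.95 + ending $5,390.95

COGS = $817.95; ending inventory = $5,390.95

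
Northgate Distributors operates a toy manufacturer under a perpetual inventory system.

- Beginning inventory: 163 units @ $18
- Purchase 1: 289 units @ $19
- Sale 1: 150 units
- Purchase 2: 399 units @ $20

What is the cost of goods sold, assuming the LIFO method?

Sale 1 (150) [LIFO — newest first]: 150 @ $19 = $2,850
Ending inventory: 163 @ $18 + 139 @ $19 + 399 @ $20 = $13,555
Check: goods available $16,405 = COGS $2,850 + ending $13,555

COGS = $2,850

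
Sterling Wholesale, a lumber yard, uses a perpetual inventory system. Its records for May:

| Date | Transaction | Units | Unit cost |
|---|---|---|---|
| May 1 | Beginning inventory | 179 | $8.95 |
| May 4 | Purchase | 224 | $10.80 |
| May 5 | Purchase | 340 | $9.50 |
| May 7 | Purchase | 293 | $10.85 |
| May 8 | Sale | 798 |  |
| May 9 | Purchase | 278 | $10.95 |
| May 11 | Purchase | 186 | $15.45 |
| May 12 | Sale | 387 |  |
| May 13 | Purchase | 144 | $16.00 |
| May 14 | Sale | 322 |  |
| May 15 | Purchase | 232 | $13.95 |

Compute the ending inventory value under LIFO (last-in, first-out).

Ending inventory = $4,462.55

May 8, 798 sold [LIFO — newest first]: 293 @ $10.85 + 340 @ $9.50 + 165 @ $10.80 = $8,191.05
May 12, 387 sold [LIFO — newest first]: 186 @ $15.45 + 201 @ $10.95 = $5,074.65
May 14, 322 sold [LIFO — newest first]: 144 @ $16.00 + 77 @ $10.95 + 59 @ $10.80 + 42 @ $8.95 = $4,160.25
Total COGS = $8,191.05 + $5,074.65 + $4,160.25 = $17,425.95
Ending inventory: 137 @ $8.95 + 232 @ $13.95 = $4,462.55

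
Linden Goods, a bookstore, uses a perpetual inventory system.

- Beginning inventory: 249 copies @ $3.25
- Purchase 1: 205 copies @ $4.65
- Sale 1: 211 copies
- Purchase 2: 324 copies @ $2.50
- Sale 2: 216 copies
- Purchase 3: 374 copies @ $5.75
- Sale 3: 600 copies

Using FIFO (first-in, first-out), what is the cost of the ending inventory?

Sale 1 (211) [FIFO — oldest first]: 211 @ $3.25 = $685.75
Sale 2 (216) [FIFO — oldest first]: 38 @ $3.25 + 178 @ $4.65 = $951.20
Sale 3 (600) [FIFO — oldest first]: 27 @ $4.65 + 324 @ $2.50 + 249 @ $5.75 = $2,367.30
Total COGS = $685.75 + $951.20 + $2,367.30 = $4,004.25
Ending inventory: 125 @ $5.75 = $718.75

Ending inventory = $718.75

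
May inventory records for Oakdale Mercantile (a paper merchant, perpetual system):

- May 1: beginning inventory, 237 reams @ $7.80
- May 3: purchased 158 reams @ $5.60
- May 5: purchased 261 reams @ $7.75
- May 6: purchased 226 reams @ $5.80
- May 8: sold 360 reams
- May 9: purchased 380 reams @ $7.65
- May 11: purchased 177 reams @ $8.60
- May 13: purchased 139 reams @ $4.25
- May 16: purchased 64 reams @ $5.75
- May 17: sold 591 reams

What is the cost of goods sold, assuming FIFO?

COGS = $6,594.80

May 8, 360 sold [FIFO — oldest first]: 237 @ $7.80 + 123 @ $5.60 = $2,537.40
May 17, 591 sold [FIFO — oldest first]: 35 @ $5.60 + 261 @ $7.75 + 226 @ $5.80 + 69 @ $7.65 = $4,057.40
Total COGS = $2,537.40 + $4,057.40 = $6,594.80
Ending inventory: 311 @ $7.65 + 177 @ $8.60 + 139 @ $4.25 + 64 @ $5.75 = $4,860.10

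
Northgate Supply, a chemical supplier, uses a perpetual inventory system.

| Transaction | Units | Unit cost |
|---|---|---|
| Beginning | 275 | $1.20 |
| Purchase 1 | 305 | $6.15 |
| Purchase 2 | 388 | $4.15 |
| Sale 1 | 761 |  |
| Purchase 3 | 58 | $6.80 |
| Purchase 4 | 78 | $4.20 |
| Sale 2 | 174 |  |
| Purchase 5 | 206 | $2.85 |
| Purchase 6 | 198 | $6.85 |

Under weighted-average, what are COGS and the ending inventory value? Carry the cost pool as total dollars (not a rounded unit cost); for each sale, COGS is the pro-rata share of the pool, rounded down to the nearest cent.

COGS = $3,780.15; ending inventory = $2,701.20

After Beginning: 275 on hand, pool $330.00 (≈ $1.2000 each)
After Purchase 1: 580 on hand, pool $2,205.75 (≈ $3.8030 each)
After Purchase 2: 968 on hand, pool $3,815.95 (≈ $3.9421 each)
Sale 1, sell 761: 761/968 × $3,815.95 → $2,999.93
After Purchase 3: 265 on hand, pool $1,210.42 (≈ $4.5676 each)
After Purchase 4: 343 on hand, pool $1,538.02 (≈ $4.4840 each)
Sale 2, sell 174: 174/343 × $1,538.02 → $780.22
After Purchase 5: 375 on hand, pool $1,344.90 (≈ $3.5864 each)
After Purchase 6: 573 on hand, pool $2,701.20 (≈ $4.7141 each)
Total COGS = $2,999.93 + $780.22 = $3,780.15
Ending inventory (cost pool remaining) = $2,701.20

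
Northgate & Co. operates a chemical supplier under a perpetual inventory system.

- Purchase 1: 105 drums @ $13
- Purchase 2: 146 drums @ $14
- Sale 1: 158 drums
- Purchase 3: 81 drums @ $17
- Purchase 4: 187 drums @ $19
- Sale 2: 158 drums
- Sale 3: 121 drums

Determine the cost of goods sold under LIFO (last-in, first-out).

Sale 1 (158) [LIFO — newest first]: 146 @ $14 + 12 @ $13 = $2,200
Sale 2 (158) [LIFO — newest first]: 158 @ $19 = $3,002
Sale 3 (121) [LIFO — newest first]: 29 @ $19 + 81 @ $17 + 11 @ $13 = $2,071
Total COGS = $2,200 + $3,002 + $2,071 = $7,273
Ending inventory: 82 @ $13 = $1,066

COGS = $7,273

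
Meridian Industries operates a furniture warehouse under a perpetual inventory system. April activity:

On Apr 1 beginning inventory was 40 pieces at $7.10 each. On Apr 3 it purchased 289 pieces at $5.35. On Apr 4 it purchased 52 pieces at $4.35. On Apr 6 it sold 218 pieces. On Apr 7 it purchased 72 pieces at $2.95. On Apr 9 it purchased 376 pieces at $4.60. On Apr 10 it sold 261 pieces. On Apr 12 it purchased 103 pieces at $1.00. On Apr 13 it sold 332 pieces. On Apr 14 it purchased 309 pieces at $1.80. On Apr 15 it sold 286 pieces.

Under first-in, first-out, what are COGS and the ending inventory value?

COGS = $4,398.35; ending inventory = $259.20

Apr 6, 218 sold [FIFO — oldest first]: 40 @ $7.10 + 178 @ $5.35 = $1,236.30
Apr 10, 261 sold [FIFO — oldest first]: 111 @ $5.35 + 52 @ $4.35 + 72 @ $2.95 + 26 @ $4.60 = $1,152.05
Apr 13, 332 sold [FIFO — oldest first]: 332 @ $4.60 = $1,527.20
Apr 15, 286 sold [FIFO — oldest first]: 18 @ $4.60 + 103 @ $1.00 + 165 @ $1.80 = $482.80
Total COGS = $1,236.30 + $1,152.05 + $1,527.20 + $482.80 = $4,398.35
Ending inventory: 144 @ $1.80 = $259.20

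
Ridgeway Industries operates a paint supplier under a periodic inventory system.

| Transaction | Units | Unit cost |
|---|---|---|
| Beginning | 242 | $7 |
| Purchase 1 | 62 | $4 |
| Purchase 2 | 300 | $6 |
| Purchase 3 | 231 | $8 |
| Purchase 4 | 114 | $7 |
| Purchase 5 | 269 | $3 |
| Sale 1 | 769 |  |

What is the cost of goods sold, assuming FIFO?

COGS = $5,062

Sale 1 (769) [FIFO — oldest first]: 242 @ $7 + 62 @ $4 + 300 @ $6 + 165 @ $8 = $5,062
Ending inventory: 66 @ $8 + 114 @ $7 + 269 @ $3 = $2,133
Check: goods available $7,195 = COGS $5,062 + ending $2,133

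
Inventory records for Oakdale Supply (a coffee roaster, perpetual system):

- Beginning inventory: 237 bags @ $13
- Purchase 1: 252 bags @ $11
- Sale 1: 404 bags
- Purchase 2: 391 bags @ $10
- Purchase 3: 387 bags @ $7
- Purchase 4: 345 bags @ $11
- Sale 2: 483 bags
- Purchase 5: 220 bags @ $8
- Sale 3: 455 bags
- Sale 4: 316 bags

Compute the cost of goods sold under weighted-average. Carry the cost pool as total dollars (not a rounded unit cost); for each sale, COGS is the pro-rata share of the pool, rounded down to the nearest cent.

After Beginning: 237 on hand, pool $3,081.00 (≈ $13.0000 each)
After Purchase 1: 489 on hand, pool $5,853.00 (≈ $11.9693 each)
Sale 1, sell 404: 404/489 × $5,853.00 → $4,835.60
After Purchase 2: 476 on hand, pool $4,927.40 (≈ $10.3517 each)
After Purchase 3: 863 on hand, pool $7,636.40 (≈ $8.8487 each)
After Purchase 4: 1208 on hand, pool $11,431.40 (≈ $9.4631 each)
Sale 2, sell 483: 483/1208 × $11,431.40 → $4,570.66
After Purchase 5: 945 on hand, pool $8,620.74 (≈ $9.1225 each)
Sale 3, sell 455: 455/945 × $8,620.74 → $4,150.72
Sale 4, sell 316: 316/490 × $4,470.02 → $2,882.70
Total COGS = $4,835.60 + $4,570.66 + $4,150.72 + $2,882.70 = $16,439.68
Ending inventory (cost pool remaining) = $1,587.32
Check: goods available $18,027.00 = COGS $16,439.68 + ending $1,587.32

COGS = $16,439.68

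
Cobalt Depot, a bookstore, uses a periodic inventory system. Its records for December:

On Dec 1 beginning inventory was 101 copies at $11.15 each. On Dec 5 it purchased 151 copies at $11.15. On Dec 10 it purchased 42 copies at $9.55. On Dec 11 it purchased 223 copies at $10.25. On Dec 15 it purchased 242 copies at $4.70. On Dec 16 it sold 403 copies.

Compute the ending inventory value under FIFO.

Ending inventory = $2,305.90

Dec 16, 403 sold [FIFO — oldest first]: 101 @ $11.15 + 151 @ $11.15 + 42 @ $9.55 + 109 @ $10.25 = $4,328.15
Ending inventory: 114 @ $10.25 + 242 @ $4.70 = $2,305.90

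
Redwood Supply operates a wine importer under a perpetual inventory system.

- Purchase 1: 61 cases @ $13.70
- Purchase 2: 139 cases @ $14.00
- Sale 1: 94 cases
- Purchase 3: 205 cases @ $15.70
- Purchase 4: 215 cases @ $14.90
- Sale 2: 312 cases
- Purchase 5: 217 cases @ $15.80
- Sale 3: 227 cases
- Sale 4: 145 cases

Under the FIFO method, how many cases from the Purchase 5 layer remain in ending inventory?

59

Sale 1 (94) [FIFO — oldest first]: 61 @ $13.70 + 33 @ $14.00 = $1,297.70
Sale 2 (312) [FIFO — oldest first]: 106 @ $14.00 + 205 @ $15.70 + 1 @ $14.90 = $4,717.40
Sale 3 (227) [FIFO — oldest first]: 214 @ $14.90 + 13 @ $15.80 = $3,394.00
Sale 4 (145) [FIFO — oldest first]: 145 @ $15.80 = $2,291.00
Total COGS = $1,297.70 + $4,717.40 + $3,394.00 + $2,291.00 = $11,700.10
Ending inventory: 59 @ $15.80 = $932.20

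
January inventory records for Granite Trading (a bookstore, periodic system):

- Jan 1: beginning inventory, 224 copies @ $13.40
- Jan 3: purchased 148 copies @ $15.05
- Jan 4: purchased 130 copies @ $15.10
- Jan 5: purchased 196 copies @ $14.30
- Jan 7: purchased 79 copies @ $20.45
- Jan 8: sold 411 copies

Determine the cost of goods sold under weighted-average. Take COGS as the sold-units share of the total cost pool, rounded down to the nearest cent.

COGS = $6,141.38

Jan 8, sell 411: 411/777 × $11,610.35 → $6,141.38
Ending inventory (cost pool remaining) = $5,468.97
Check: goods available $11,610.35 = COGS $6,141.38 + ending $5,468.97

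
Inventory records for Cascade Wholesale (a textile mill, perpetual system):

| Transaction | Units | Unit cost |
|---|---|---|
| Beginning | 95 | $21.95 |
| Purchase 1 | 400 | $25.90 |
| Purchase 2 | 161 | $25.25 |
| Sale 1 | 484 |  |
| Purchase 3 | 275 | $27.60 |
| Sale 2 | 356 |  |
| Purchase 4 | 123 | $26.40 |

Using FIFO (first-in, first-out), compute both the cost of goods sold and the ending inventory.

Sale 1 (484) [FIFO — oldest first]: 95 @ $21.95 + 389 @ $25.90 = $12,160.35
Sale 2 (356) [FIFO — oldest first]: 11 @ $25.90 + 161 @ $25.25 + 184 @ $27.60 = $9,428.55
Total COGS = $12,160.35 + $9,428.55 = $21,588.90
Ending inventory: 91 @ $27.60 + 123 @ $26.40 = $5,758.80

COGS = $21,588.90; ending inventory = $5,758.80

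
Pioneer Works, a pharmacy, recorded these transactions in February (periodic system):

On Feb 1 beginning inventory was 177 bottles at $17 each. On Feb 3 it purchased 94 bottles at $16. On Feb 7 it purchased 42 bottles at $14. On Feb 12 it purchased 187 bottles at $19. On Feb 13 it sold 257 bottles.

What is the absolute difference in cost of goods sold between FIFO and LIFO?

FIFO COGS: 177 @ $17 + 80 @ $16 = $4,289
LIFO COGS: 187 @ $19 + 42 @ $14 + 28 @ $16 = $4,589
Difference = |$4,289 − $4,589| = $300

$300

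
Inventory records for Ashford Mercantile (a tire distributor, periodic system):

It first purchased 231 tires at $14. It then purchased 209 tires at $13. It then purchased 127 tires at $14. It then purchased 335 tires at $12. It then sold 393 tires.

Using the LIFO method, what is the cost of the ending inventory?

Sale 1 (393) [LIFO — newest first]: 335 @ $12 + 58 @ $14 = $4,832
Ending inventory: 231 @ $14 + 209 @ $13 + 69 @ $14 = $6,917

Ending inventory = $6,917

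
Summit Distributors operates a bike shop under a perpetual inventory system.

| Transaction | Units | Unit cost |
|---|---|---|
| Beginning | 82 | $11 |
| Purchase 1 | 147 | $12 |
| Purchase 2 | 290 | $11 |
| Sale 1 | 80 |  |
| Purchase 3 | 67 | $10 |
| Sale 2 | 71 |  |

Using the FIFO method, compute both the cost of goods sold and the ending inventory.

Sale 1 (80) [FIFO — oldest first]: 80 @ $11 = $880
Sale 2 (71) [FIFO — oldest first]: 2 @ $11 + 69 @ $12 = $850
Total COGS = $880 + $850 = $1,730
Ending inventory: 78 @ $12 + 290 @ $11 + 67 @ $10 = $4,796
Check: goods available $6,526 = COGS $1,730 + ending $4,796

COGS = $1,730; ending inventory = $4,796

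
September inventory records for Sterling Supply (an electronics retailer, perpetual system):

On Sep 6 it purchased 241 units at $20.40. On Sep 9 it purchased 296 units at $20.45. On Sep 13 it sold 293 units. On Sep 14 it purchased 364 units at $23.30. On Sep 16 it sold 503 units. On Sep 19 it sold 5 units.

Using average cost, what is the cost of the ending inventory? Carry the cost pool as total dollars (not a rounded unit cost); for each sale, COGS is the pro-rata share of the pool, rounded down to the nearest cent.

After Sep 6: 241 on hand, pool $4,916.40 (≈ $20.4000 each)
After Sep 9: 537 on hand, pool $10,969.60 (≈ $20.4276 each)
Sep 13, sell 293: 293/537 × $10,969.60 → $5,985.27
After Sep 14: 608 on hand, pool $13,465.53 (≈ $22.1473 each)
Sep 16, sell 503: 503/608 × $13,465.53 → $11,140.06
Sep 19, sell 5: 5/105 × $2,325.47 → $110.73
Total COGS = $5,985.27 + $11,140.06 + $110.73 = $17,236.06
Ending inventory (cost pool remaining) = $2,214.74
Check: goods available $19,450.80 = COGS $17,236.06 + ending $2,214.74

Ending inventory = $2,214.74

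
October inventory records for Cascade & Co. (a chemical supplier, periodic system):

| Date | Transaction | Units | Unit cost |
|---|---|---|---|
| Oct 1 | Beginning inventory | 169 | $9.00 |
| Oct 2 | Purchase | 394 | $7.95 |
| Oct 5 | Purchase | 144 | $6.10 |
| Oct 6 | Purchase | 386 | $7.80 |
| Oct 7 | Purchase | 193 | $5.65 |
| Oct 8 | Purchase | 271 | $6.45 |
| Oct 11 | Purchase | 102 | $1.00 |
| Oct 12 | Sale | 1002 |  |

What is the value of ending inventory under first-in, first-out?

Oct 12, 1002 sold [FIFO — oldest first]: 169 @ $9.00 + 394 @ $7.95 + 144 @ $6.10 + 295 @ $7.80 = $7,832.70
Ending inventory: 91 @ $7.80 + 193 @ $5.65 + 271 @ $6.45 + 102 @ $1.00 = $3,650.20

Ending inventory = $3,650.20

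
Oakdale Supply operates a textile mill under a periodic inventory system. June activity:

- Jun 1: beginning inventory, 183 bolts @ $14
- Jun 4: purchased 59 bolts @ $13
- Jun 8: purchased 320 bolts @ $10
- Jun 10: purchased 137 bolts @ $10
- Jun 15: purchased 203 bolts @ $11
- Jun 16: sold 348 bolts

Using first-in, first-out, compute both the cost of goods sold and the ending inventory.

Jun 16, 348 sold [FIFO — oldest first]: 183 @ $14 + 59 @ $13 + 106 @ $10 = $4,389
Ending inventory: 214 @ $10 + 137 @ $10 + 203 @ $11 = $5,743

COGS = $4,389; ending inventory = $5,743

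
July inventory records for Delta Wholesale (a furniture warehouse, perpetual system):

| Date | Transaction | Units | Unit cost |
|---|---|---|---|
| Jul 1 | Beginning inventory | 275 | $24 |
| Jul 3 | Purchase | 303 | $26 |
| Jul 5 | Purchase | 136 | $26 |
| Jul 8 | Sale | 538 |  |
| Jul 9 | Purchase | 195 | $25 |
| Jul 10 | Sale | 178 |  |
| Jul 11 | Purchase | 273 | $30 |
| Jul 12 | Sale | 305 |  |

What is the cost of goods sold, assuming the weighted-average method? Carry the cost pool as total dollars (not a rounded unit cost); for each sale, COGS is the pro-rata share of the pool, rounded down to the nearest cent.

COGS = $26,575.13

After Jul 1: 275 on hand, pool $6,600.00 (≈ $24.0000 each)
After Jul 3: 578 on hand, pool $14,478.00 (≈ $25.0484 each)
After Jul 5: 714 on hand, pool $18,014.00 (≈ $25.2297 each)
Jul 8, sell 538: 538/714 × $18,014.00 → $13,573.57
After Jul 9: 371 on hand, pool $9,315.43 (≈ $25.1090 each)
Jul 10, sell 178: 178/371 × $9,315.43 → $4,469.39
After Jul 11: 466 on hand, pool $13,036.04 (≈ $27.9743 each)
Jul 12, sell 305: 305/466 × $13,036.04 → $8,532.17
Total COGS = $13,573.57 + $4,469.39 + $8,532.17 = $26,575.13
Ending inventory (cost pool remaining) = $4,503.87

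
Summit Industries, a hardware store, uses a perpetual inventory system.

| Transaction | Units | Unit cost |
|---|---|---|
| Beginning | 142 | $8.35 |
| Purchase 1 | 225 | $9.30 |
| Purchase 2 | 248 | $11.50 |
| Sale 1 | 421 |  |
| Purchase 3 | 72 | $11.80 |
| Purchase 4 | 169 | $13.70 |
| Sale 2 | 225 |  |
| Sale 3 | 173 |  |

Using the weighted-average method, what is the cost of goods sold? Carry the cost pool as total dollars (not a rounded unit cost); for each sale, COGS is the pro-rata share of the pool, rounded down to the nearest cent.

After Beginning: 142 on hand, pool $1,185.70 (≈ $8.3500 each)
After Purchase 1: 367 on hand, pool $3,278.20 (≈ $8.9324 each)
After Purchase 2: 615 on hand, pool $6,130.20 (≈ $9.9678 each)
Sale 1, sell 421: 421/615 × $6,130.20 → $4,196.44
After Purchase 3: 266 on hand, pool $2,783.36 (≈ $10.4638 each)
After Purchase 4: 435 on hand, pool $5,098.66 (≈ $11.7211 each)
Sale 2, sell 225: 225/435 × $5,098.66 → $2,637.23
Sale 3, sell 173: 173/210 × $2,461.43 → $2,027.74
Total COGS = $4,196.44 + $2,637.23 + $2,027.74 = $8,861.41
Ending inventory (cost pool remaining) = $433.69

COGS = $8,861.41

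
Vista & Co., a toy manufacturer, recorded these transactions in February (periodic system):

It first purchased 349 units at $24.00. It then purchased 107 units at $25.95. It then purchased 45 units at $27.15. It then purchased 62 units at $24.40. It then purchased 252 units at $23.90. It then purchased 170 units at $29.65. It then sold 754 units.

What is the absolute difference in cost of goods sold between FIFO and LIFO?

FIFO COGS: 349 @ $24.00 + 107 @ $25.95 + 45 @ $27.15 + 62 @ $24.40 + 191 @ $23.90 = $18,452.10
LIFO COGS: 170 @ $29.65 + 252 @ $23.90 + 62 @ $24.40 + 45 @ $27.15 + 107 @ $25.95 + 118 @ $24.00 = $19,406.50
Difference = |$18,452.10 − $19,406.50| = $954.40

$954.40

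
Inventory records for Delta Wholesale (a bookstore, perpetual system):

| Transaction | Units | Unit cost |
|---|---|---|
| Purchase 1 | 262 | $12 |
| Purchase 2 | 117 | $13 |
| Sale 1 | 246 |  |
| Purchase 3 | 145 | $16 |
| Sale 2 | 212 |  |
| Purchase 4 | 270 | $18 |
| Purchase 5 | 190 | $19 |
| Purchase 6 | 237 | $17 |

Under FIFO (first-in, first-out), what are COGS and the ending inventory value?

COGS = $5,929; ending inventory = $13,555

Sale 1 (246) [FIFO — oldest first]: 246 @ $12 = $2,952
Sale 2 (212) [FIFO — oldest first]: 16 @ $12 + 117 @ $13 + 79 @ $16 = $2,977
Total COGS = $2,952 + $2,977 = $5,929
Ending inventory: 66 @ $16 + 270 @ $18 + 190 @ $19 + 237 @ $17 = $13,555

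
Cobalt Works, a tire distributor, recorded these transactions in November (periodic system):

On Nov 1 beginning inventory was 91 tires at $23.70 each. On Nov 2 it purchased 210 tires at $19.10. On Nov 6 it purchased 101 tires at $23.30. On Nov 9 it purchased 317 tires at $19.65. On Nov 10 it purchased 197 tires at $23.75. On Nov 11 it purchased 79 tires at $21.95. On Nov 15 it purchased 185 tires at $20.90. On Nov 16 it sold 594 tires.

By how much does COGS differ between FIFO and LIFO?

FIFO COGS: 91 @ $23.70 + 210 @ $19.10 + 101 @ $23.30 + 192 @ $19.65 = $12,293.80
LIFO COGS: 185 @ $20.90 + 79 @ $21.95 + 197 @ $23.75 + 133 @ $19.65 = $12,892.75
Difference = |$12,293.80 − $12,892.75| = $598.95

$598.95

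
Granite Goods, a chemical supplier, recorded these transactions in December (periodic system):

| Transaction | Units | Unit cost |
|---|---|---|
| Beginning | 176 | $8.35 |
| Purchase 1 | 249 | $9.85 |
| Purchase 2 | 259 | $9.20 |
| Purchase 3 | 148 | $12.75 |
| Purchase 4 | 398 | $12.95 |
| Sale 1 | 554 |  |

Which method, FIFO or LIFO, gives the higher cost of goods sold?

FIFO COGS: 176 @ $8.35 + 249 @ $9.85 + 129 @ $9.20 = $5,109.05
LIFO COGS: 398 @ $12.95 + 148 @ $12.75 + 8 @ $9.20 = $7,114.70

LIFO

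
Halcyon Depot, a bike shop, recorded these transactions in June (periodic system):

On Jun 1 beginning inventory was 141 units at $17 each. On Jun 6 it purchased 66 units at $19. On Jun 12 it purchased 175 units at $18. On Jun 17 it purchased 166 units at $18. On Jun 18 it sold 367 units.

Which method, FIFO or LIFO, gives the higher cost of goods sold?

LIFO

FIFO COGS: 141 @ $17 + 66 @ $19 + 160 @ $18 = $6,531
LIFO COGS: 166 @ $18 + 175 @ $18 + 26 @ $19 = $6,632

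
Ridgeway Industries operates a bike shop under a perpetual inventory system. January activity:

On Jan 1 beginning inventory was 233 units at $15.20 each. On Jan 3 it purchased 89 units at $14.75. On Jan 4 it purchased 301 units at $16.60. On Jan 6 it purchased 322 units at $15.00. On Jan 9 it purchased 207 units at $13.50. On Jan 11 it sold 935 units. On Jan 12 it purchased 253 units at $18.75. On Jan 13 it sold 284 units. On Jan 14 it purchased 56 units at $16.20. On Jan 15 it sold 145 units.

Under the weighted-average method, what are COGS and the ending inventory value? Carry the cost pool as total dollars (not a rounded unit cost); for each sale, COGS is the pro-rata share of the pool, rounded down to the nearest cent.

After Jan 1: 233 on hand, pool $3,541.60 (≈ $15.2000 each)
After Jan 3: 322 on hand, pool $4,854.35 (≈ $15.0756 each)
After Jan 4: 623 on hand, pool $9,850.95 (≈ $15.8121 each)
After Jan 6: 945 on hand, pool $14,680.95 (≈ $15.5354 each)
After Jan 9: 1152 on hand, pool $17,475.45 (≈ $15.1697 each)
Jan 11, sell 935: 935/1152 × $17,475.45 → $14,183.63
After Jan 12: 470 on hand, pool $8,035.57 (≈ $17.0970 each)
Jan 13, sell 284: 284/470 × $8,035.57 → $4,855.53
After Jan 14: 242 on hand, pool $4,087.24 (≈ $16.8894 each)
Jan 15, sell 145: 145/242 × $4,087.24 → $2,448.96
Total COGS = $14,183.63 + $4,855.53 + $2,448.96 = $21,488.12
Ending inventory (cost pool remaining) = $1,638.28

COGS = $21,488.12; ending inventory = $1,638.28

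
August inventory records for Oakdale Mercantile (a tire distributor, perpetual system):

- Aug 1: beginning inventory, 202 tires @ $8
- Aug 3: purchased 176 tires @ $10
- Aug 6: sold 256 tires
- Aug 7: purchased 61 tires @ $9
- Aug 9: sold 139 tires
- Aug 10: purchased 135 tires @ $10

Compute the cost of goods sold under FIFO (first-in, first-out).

COGS = $3,529

Aug 6, 256 sold [FIFO — oldest first]: 202 @ $8 + 54 @ $10 = $2,156
Aug 9, 139 sold [FIFO — oldest first]: 122 @ $10 + 17 @ $9 = $1,373
Total COGS = $2,156 + $1,373 = $3,529
Ending inventory: 44 @ $9 + 135 @ $10 = $1,746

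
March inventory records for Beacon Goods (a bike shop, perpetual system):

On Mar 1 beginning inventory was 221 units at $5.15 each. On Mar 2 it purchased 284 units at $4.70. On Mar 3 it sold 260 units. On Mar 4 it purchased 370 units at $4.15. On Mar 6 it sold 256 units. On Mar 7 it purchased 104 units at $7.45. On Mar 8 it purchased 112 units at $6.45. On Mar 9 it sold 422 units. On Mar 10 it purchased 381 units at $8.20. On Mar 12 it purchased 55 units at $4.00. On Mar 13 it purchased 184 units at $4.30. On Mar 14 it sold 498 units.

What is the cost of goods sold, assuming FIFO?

COGS = $8,334.65

Mar 3, 260 sold [FIFO — oldest first]: 221 @ $5.15 + 39 @ $4.70 = $1,321.45
Mar 6, 256 sold [FIFO — oldest first]: 245 @ $4.70 + 11 @ $4.15 = $1,197.15
Mar 9, 422 sold [FIFO — oldest first]: 359 @ $4.15 + 63 @ $7.45 = $1,959.20
Mar 14, 498 sold [FIFO — oldest first]: 41 @ $7.45 + 112 @ $6.45 + 345 @ $8.20 = $3,856.85
Total COGS = $1,321.45 + $1,197.15 + $1,959.20 + $3,856.85 = $8,334.65
Ending inventory: 36 @ $8.20 + 55 @ $4.00 + 184 @ $4.30 = $1,306.40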